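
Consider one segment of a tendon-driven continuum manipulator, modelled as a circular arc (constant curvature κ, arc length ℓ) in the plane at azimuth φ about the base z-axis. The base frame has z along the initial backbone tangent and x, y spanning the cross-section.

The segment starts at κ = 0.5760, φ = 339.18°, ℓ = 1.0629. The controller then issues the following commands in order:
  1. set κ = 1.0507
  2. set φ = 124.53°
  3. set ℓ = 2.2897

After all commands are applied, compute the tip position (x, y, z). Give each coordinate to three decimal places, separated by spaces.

initial: κ=0.5760, φ=339.18°, ℓ=1.0629
cmd 1: set κ=1.0507 → (κ,φ,ℓ)=(1.0507,339.18°,1.0629) → tip=(0.4994,-0.1899,0.8553)
cmd 2: set φ=124.53° → (κ,φ,ℓ)=(1.0507,124.53°,1.0629) → tip=(-0.3029,0.4402,0.8553)
cmd 3: set ℓ=2.2897 → (κ,φ,ℓ)=(1.0507,124.53°,2.2897) → tip=(-0.9394,1.3653,0.6388)

-0.939 1.365 0.639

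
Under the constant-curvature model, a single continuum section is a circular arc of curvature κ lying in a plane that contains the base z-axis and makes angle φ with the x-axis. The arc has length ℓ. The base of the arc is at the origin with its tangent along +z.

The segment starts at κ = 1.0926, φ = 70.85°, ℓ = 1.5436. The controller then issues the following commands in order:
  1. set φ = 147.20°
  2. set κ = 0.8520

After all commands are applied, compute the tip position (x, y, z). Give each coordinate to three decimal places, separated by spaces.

initial: κ=1.0926, φ=70.85°, ℓ=1.5436
cmd 1: set φ=147.20° → (κ,φ,ℓ)=(1.0926,147.20°,1.5436) → tip=(-0.8582,0.5531,0.9091)
cmd 2: set κ=0.8520 → (κ,φ,ℓ)=(0.8520,147.20°,1.5436) → tip=(-0.7371,0.4750,1.1356)

-0.737 0.475 1.136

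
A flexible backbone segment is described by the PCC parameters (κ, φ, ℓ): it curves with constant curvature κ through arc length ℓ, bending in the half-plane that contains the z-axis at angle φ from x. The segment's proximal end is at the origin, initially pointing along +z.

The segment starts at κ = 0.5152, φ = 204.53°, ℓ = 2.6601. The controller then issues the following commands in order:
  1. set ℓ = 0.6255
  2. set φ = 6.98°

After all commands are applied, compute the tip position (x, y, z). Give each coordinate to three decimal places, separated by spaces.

0.099 0.012 0.615

initial: κ=0.5152, φ=204.53°, ℓ=2.6601
cmd 1: set ℓ=0.6255 → (κ,φ,ℓ)=(0.5152,204.53°,0.6255) → tip=(-0.0909,-0.0415,0.6147)
cmd 2: set φ=6.98° → (κ,φ,ℓ)=(0.5152,6.98°,0.6255) → tip=(0.0992,0.0121,0.6147)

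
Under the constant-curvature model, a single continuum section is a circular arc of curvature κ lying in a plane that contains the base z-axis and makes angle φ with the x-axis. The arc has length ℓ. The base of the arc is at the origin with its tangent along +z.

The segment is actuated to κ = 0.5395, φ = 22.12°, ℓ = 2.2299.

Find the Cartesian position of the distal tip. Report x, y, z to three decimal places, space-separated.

1.100 0.447 1.730

θ = κ·ℓ = 0.5395 × 2.2299 = 1.20303 rad
ρ = (1 − cos θ)/κ = (1 − 0.35953)/0.5395 = 1.18715
z = sin θ / κ = 0.93313/0.5395 = 1.72963
x = ρ cos φ = 1.18715 × cos(22.12°) = 1.09978
y = ρ sin φ = 1.18715 × sin(22.12°) = 0.44702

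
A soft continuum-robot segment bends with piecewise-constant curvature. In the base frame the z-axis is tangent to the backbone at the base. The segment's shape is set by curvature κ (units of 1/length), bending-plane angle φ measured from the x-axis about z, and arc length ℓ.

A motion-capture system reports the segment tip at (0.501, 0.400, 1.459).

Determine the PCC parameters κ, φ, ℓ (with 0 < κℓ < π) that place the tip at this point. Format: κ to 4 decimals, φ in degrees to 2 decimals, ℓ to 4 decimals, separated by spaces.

ρ = √(x²+y²) = √(0.501² + 0.400²) = 0.64109
φ = atan2(y, x) mod 360° = atan2(0.400, 0.501) = 38.6040°
|p|² = ρ² + z² = 0.64109² + 1.459² = 2.53968
κ = 2ρ / |p|² = 2×0.64109 / 2.53968 = 0.50486
θ = 2·atan2(ρ, z) = 2·atan2(0.64109, 1.459) = 0.82802 rad
ℓ = θ/κ = 0.82802/0.50486 = 1.64009

0.5049 38.60 1.6401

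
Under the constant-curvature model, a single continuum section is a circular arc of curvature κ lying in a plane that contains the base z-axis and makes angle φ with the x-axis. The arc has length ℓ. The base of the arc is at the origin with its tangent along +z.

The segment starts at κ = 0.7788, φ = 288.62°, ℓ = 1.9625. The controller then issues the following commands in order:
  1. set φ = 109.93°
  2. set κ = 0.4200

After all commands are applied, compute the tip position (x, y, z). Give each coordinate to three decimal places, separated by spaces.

-0.260 0.718 1.748

initial: κ=0.7788, φ=288.62°, ℓ=1.9625
cmd 1: set φ=109.93° → (κ,φ,ℓ)=(0.7788,109.93°,1.9625) → tip=(-0.4191,1.1560,1.2829)
cmd 2: set κ=0.4200 → (κ,φ,ℓ)=(0.4200,109.93°,1.9625) → tip=(-0.2604,0.7183,1.7477)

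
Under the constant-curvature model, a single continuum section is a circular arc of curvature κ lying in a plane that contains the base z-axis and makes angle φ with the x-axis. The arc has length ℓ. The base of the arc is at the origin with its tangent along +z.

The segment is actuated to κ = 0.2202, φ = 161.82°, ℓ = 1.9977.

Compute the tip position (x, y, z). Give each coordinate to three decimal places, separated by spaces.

-0.411 0.135 1.934

θ = κ·ℓ = 0.2202 × 1.9977 = 0.43989 rad
ρ = (1 − cos θ)/κ = (1 − 0.90480)/0.2202 = 0.43235
z = sin θ / κ = 0.42584/0.2202 = 1.93389
x = ρ cos φ = 0.43235 × cos(161.82°) = -0.41077
y = ρ sin φ = 0.43235 × sin(161.82°) = 0.13489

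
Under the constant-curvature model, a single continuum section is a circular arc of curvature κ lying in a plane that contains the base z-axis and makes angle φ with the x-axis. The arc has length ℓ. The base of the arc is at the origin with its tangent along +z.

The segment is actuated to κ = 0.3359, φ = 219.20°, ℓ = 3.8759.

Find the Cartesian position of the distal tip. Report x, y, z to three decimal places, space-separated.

θ = κ·ℓ = 0.3359 × 3.8759 = 1.30191 rad
ρ = (1 − cos θ)/κ = (1 − 0.26565)/0.3359 = 2.18621
z = sin θ / κ = 0.96407/0.3359 = 2.87011
x = ρ cos φ = 2.18621 × cos(219.20°) = -1.69419
y = ρ sin φ = 2.18621 × sin(219.20°) = -1.38175

-1.694 -1.382 2.870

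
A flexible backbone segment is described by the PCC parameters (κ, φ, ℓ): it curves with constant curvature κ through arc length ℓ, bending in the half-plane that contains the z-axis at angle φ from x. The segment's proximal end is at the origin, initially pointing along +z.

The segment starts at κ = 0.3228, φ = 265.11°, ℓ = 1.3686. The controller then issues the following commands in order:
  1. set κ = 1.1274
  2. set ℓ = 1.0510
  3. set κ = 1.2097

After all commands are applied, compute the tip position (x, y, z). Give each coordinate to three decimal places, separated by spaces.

-0.050 -0.581 0.790

initial: κ=0.3228, φ=265.11°, ℓ=1.3686
cmd 1: set κ=1.1274 → (κ,φ,ℓ)=(1.1274,265.11°,1.3686) → tip=(-0.0735,-0.8592,0.8867)
cmd 2: set ℓ=1.0510 → (κ,φ,ℓ)=(1.1274,265.11°,1.0510) → tip=(-0.0472,-0.5511,0.8218)
cmd 3: set κ=1.2097 → (κ,φ,ℓ)=(1.2097,265.11°,1.0510) → tip=(-0.0497,-0.5807,0.7899)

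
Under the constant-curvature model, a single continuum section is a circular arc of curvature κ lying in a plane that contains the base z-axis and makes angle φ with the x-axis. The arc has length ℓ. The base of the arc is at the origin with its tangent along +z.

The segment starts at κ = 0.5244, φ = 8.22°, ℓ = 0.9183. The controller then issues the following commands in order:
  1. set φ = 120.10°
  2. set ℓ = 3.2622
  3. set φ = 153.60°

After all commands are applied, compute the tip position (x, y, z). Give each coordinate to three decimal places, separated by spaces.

initial: κ=0.5244, φ=8.22°, ℓ=0.9183
cmd 1: set φ=120.10° → (κ,φ,ℓ)=(0.5244,120.10°,0.9183) → tip=(-0.1088,0.1876,0.8832)
cmd 2: set ℓ=3.2622 → (κ,φ,ℓ)=(0.5244,120.10°,3.2622) → tip=(-1.0897,1.8798,1.8883)
cmd 3: set φ=153.60° → (κ,φ,ℓ)=(0.5244,153.60°,3.2622) → tip=(-1.9463,0.9661,1.8883)

-1.946 0.966 1.888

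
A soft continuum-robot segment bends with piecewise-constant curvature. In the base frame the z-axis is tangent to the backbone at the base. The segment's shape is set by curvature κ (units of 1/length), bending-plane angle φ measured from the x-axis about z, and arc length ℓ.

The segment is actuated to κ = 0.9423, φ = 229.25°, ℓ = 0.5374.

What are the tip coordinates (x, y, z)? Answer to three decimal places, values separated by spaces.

θ = κ·ℓ = 0.9423 × 0.5374 = 0.50639 rad
ρ = (1 − cos θ)/κ = (1 − 0.87450)/0.9423 = 0.13318
z = sin θ / κ = 0.48503/0.9423 = 0.51472
x = ρ cos φ = 0.13318 × cos(229.25°) = -0.08694
y = ρ sin φ = 0.13318 × sin(229.25°) = -0.10090

-0.087 -0.101 0.515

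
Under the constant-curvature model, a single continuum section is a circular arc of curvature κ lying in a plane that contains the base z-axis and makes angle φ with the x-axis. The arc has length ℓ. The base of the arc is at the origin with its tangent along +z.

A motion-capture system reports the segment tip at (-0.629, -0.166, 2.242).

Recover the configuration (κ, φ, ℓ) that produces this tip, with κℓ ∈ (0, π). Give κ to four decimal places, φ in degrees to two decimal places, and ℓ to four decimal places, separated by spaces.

0.2387 194.78 2.3658

ρ = √(x²+y²) = √(-0.629² + -0.166²) = 0.65054
φ = atan2(y, x) mod 360° = atan2(-0.166, -0.629) = 194.7839°
|p|² = ρ² + z² = 0.65054² + 2.242² = 5.44976
κ = 2ρ / |p|² = 2×0.65054 / 5.44976 = 0.23874
θ = 2·atan2(ρ, z) = 2·atan2(0.65054, 2.242) = 0.56481 rad
ℓ = θ/κ = 0.56481/0.23874 = 2.36579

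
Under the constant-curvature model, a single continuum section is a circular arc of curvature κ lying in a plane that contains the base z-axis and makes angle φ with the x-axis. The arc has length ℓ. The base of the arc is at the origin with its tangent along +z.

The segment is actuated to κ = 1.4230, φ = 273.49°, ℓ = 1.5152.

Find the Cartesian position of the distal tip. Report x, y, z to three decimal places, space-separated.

θ = κ·ℓ = 1.4230 × 1.5152 = 2.15613 rad
ρ = (1 − cos θ)/κ = (1 − -0.55248)/1.4230 = 1.09099
z = sin θ / κ = 0.83353/1.4230 = 0.58575
x = ρ cos φ = 1.09099 × cos(273.49°) = 0.06641
y = ρ sin φ = 1.09099 × sin(273.49°) = -1.08897

0.066 -1.089 0.586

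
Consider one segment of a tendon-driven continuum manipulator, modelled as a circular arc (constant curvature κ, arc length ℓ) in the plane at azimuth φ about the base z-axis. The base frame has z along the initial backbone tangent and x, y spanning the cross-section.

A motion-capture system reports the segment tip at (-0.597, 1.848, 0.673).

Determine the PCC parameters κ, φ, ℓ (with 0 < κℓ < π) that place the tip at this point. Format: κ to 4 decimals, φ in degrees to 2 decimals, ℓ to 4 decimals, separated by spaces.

0.9194 107.90 2.6912

ρ = √(x²+y²) = √(-0.597² + 1.848²) = 1.94204
φ = atan2(y, x) mod 360° = atan2(1.848, -0.597) = 107.9032°
|p|² = ρ² + z² = 1.94204² + 0.673² = 4.22444
κ = 2ρ / |p|² = 2×1.94204 / 4.22444 = 0.91943
θ = 2·atan2(ρ, z) = 2·atan2(1.94204, 0.673) = 2.47441 rad
ℓ = θ/κ = 2.47441/0.91943 = 2.69124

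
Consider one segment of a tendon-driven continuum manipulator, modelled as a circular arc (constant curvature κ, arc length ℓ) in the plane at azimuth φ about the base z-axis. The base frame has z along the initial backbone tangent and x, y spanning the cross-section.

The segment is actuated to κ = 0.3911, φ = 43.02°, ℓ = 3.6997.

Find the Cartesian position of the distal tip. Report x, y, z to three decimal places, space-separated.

1.638 1.529 2.537

θ = κ·ℓ = 0.3911 × 3.6997 = 1.44695 rad
ρ = (1 − cos θ)/κ = (1 − 0.12353)/0.3911 = 2.24104
z = sin θ / κ = 0.99234/0.3911 = 2.53731
x = ρ cos φ = 2.24104 × cos(43.02°) = 1.63846
y = ρ sin φ = 2.24104 × sin(43.02°) = 1.52896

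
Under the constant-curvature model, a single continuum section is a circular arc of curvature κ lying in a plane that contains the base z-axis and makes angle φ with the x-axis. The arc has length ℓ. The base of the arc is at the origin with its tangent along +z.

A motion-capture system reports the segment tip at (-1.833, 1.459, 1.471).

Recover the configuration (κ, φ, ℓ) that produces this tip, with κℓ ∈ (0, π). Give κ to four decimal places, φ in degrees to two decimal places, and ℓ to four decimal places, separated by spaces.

ρ = √(x²+y²) = √(-1.833² + 1.459²) = 2.34277
φ = atan2(y, x) mod 360° = atan2(1.459, -1.833) = 141.4815°
|p|² = ρ² + z² = 2.34277² + 1.471² = 7.65241
κ = 2ρ / |p|² = 2×2.34277 / 7.65241 = 0.61230
θ = 2·atan2(ρ, z) = 2·atan2(2.34277, 1.471) = 2.02024 rad
ℓ = θ/κ = 2.02024/0.61230 = 3.29946

0.6123 141.48 3.2995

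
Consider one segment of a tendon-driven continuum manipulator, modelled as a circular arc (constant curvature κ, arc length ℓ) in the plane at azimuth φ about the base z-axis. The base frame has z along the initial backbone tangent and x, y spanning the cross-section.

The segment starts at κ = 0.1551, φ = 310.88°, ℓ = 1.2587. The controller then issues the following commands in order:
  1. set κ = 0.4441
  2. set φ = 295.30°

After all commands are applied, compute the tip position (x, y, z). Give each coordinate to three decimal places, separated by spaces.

initial: κ=0.1551, φ=310.88°, ℓ=1.2587
cmd 1: set κ=0.4441 → (κ,φ,ℓ)=(0.4441,310.88°,1.2587) → tip=(0.2243,-0.2591,1.1942)
cmd 2: set φ=295.30° → (κ,φ,ℓ)=(0.4441,295.30°,1.2587) → tip=(0.1465,-0.3099,1.1942)

0.146 -0.310 1.194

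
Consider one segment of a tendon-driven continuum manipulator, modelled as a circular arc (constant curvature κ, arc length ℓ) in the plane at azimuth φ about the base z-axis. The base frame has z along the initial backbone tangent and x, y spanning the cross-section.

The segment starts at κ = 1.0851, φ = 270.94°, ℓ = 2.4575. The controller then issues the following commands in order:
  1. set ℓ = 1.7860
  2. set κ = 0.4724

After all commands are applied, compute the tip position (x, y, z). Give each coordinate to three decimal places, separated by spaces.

initial: κ=1.0851, φ=270.94°, ℓ=2.4575
cmd 1: set ℓ=1.7860 → (κ,φ,ℓ)=(1.0851,270.94°,1.7860) → tip=(0.0205,-1.2522,0.8601)
cmd 2: set κ=0.4724 → (κ,φ,ℓ)=(0.4724,270.94°,1.7860) → tip=(0.0116,-0.7097,1.5815)

0.012 -0.710 1.582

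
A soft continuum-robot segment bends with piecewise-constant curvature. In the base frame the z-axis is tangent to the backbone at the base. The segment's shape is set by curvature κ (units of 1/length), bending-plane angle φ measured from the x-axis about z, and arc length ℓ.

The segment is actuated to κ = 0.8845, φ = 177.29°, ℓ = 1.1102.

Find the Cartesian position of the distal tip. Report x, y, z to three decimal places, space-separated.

-0.502 0.024 0.940

θ = κ·ℓ = 0.8845 × 1.1102 = 0.98197 rad
ρ = (1 − cos θ)/κ = (1 − 0.55538)/0.8845 = 0.50268
z = sin θ / κ = 0.83159/0.8845 = 0.94019
x = ρ cos φ = 0.50268 × cos(177.29°) = -0.50211
y = ρ sin φ = 0.50268 × sin(177.29°) = 0.02377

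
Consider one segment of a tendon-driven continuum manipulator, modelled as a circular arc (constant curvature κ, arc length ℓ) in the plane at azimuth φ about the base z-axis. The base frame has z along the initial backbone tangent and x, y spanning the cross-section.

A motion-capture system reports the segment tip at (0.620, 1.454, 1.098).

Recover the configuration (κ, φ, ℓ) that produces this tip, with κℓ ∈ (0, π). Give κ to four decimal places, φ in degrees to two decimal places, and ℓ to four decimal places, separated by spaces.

0.8535 66.91 2.2583

ρ = √(x²+y²) = √(0.620² + 1.454²) = 1.58067
φ = atan2(y, x) mod 360° = atan2(1.454, 0.620) = 66.9061°
|p|² = ρ² + z² = 1.58067² + 1.098² = 3.70412
κ = 2ρ / |p|² = 2×1.58067 / 3.70412 = 0.85347
θ = 2·atan2(ρ, z) = 2·atan2(1.58067, 1.098) = 1.92735 rad
ℓ = θ/κ = 1.92735/0.85347 = 2.25826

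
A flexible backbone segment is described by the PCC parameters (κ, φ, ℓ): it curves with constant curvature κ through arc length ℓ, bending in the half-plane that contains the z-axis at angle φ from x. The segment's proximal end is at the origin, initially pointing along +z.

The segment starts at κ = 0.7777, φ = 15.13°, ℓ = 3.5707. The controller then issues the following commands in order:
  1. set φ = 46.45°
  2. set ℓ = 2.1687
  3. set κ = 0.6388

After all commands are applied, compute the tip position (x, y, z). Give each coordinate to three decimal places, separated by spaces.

initial: κ=0.7777, φ=15.13°, ℓ=3.5707
cmd 1: set φ=46.45° → (κ,φ,ℓ)=(0.7777,46.45°,3.5707) → tip=(1.7136,1.8026,0.4586)
cmd 2: set ℓ=2.1687 → (κ,φ,ℓ)=(0.7777,46.45°,2.1687) → tip=(0.9883,1.0396,1.2772)
cmd 3: set κ=0.6388 → (κ,φ,ℓ)=(0.6388,46.45°,2.1687) → tip=(0.8797,0.9254,1.5386)

0.880 0.925 1.539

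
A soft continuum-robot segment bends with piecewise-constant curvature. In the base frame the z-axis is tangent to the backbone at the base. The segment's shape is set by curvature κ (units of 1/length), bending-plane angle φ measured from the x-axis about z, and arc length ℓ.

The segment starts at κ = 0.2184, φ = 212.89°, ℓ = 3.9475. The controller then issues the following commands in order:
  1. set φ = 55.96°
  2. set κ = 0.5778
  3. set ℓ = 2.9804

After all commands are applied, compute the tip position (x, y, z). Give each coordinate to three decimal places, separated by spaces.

1.115 1.650 1.711

initial: κ=0.2184, φ=212.89°, ℓ=3.9475
cmd 1: set φ=55.96° → (κ,φ,ℓ)=(0.2184,55.96°,3.9475) → tip=(0.8950,1.3249,3.4763)
cmd 2: set κ=0.5778 → (κ,φ,ℓ)=(0.5778,55.96°,3.9475) → tip=(1.6003,2.3690,1.3124)
cmd 3: set ℓ=2.9804 → (κ,φ,ℓ)=(0.5778,55.96°,2.9804) → tip=(1.1148,1.6503,1.7109)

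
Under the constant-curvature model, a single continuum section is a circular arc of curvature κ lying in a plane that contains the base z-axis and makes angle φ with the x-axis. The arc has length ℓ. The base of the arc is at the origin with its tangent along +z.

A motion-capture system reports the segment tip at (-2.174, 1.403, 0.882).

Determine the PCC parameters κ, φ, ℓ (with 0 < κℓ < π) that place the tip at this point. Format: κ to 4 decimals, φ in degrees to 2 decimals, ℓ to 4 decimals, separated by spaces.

0.6925 147.16 3.5878

ρ = √(x²+y²) = √(-2.174² + 1.403²) = 2.58741
φ = atan2(y, x) mod 360° = atan2(1.403, -2.174) = 147.1637°
|p|² = ρ² + z² = 2.58741² + 0.882² = 7.47261
κ = 2ρ / |p|² = 2×2.58741 / 7.47261 = 0.69250
θ = 2·atan2(ρ, z) = 2·atan2(2.58741, 0.882) = 2.48454 rad
ℓ = θ/κ = 2.48454/0.69250 = 3.58775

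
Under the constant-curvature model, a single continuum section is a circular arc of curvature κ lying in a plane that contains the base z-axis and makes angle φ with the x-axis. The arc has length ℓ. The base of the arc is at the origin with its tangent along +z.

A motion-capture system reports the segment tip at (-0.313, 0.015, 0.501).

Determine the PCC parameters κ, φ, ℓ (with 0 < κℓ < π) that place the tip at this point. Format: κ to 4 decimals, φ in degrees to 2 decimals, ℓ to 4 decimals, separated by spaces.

ρ = √(x²+y²) = √(-0.313² + 0.015²) = 0.31336
φ = atan2(y, x) mod 360° = atan2(0.015, -0.313) = 177.2563°
|p|² = ρ² + z² = 0.31336² + 0.501² = 0.34919
κ = 2ρ / |p|² = 2×0.31336 / 0.34919 = 1.79475
θ = 2·atan2(ρ, z) = 2·atan2(0.31336, 0.501) = 1.11787 rad
ℓ = θ/κ = 1.11787/1.79475 = 0.62286

1.7948 177.26 0.6229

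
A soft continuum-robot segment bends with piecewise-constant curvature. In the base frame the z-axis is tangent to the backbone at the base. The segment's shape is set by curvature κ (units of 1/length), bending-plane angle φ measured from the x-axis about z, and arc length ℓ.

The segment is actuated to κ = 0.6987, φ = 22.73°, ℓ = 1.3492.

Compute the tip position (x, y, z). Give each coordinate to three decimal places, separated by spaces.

0.544 0.228 1.158

θ = κ·ℓ = 0.6987 × 1.3492 = 0.94269 rad
ρ = (1 − cos θ)/κ = (1 − 0.58762)/0.6987 = 0.59022
z = sin θ / κ = 0.80914/0.6987 = 1.15806
x = ρ cos φ = 0.59022 × cos(22.73°) = 0.54438
y = ρ sin φ = 0.59022 × sin(22.73°) = 0.22805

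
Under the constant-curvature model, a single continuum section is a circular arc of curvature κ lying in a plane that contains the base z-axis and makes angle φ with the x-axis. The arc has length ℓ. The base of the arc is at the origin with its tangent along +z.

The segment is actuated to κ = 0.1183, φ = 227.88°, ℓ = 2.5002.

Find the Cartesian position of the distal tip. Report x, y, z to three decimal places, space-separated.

-0.246 -0.272 2.464

θ = κ·ℓ = 0.1183 × 2.5002 = 0.29577 rad
ρ = (1 − cos θ)/κ = (1 − 0.95658)/0.1183 = 0.36706
z = sin θ / κ = 0.29148/0.1183 = 2.46391
x = ρ cos φ = 0.36706 × cos(227.88°) = -0.24618
y = ρ sin φ = 0.36706 × sin(227.88°) = -0.27226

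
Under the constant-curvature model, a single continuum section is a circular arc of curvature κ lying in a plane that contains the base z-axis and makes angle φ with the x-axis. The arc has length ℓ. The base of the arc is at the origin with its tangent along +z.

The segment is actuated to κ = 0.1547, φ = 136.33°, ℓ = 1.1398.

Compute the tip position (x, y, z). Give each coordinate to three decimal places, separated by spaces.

θ = κ·ℓ = 0.1547 × 1.1398 = 0.17633 rad
ρ = (1 − cos θ)/κ = (1 − 0.98449)/0.1547 = 0.10023
z = sin θ / κ = 0.17541/0.1547 = 1.13390
x = ρ cos φ = 0.10023 × cos(136.33°) = -0.07250
y = ρ sin φ = 0.10023 × sin(136.33°) = 0.06921

-0.072 0.069 1.134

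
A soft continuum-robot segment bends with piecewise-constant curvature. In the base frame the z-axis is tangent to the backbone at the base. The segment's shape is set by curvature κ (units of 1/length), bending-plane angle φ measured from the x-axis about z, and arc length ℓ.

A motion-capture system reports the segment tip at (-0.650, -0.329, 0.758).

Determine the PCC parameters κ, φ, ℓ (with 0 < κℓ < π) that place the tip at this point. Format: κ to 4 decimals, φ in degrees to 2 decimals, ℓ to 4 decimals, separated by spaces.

1.3182 206.85 1.1615

ρ = √(x²+y²) = √(-0.650² + -0.329²) = 0.72852
φ = atan2(y, x) mod 360° = atan2(-0.329, -0.650) = 206.8464°
|p|² = ρ² + z² = 0.72852² + 0.758² = 1.10530
κ = 2ρ / |p|² = 2×0.72852 / 1.10530 = 1.31822
θ = 2·atan2(ρ, z) = 2·atan2(0.72852, 0.758) = 1.53114 rad
ℓ = θ/κ = 1.53114/1.31822 = 1.16152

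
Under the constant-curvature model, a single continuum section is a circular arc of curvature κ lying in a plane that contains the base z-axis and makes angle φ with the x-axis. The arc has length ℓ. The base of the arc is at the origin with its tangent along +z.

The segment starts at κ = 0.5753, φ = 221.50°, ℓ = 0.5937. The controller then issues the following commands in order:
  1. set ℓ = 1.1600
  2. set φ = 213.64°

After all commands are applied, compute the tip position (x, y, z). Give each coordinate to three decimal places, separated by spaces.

initial: κ=0.5753, φ=221.50°, ℓ=0.5937
cmd 1: set ℓ=1.1600 → (κ,φ,ℓ)=(0.5753,221.50°,1.1600) → tip=(-0.2793,-0.2471,1.0758)
cmd 2: set φ=213.64° → (κ,φ,ℓ)=(0.5753,213.64°,1.1600) → tip=(-0.3105,-0.2066,1.0758)

-0.310 -0.207 1.076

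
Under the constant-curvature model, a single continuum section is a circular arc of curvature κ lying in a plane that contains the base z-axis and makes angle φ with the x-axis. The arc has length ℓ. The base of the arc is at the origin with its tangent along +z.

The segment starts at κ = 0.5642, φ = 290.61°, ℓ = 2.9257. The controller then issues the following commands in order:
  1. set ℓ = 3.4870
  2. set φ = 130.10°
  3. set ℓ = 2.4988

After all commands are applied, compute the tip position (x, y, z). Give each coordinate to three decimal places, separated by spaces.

initial: κ=0.5642, φ=290.61°, ℓ=2.9257
cmd 1: set ℓ=3.4870 → (κ,φ,ℓ)=(0.5642,290.61°,3.4870) → tip=(0.8649,-2.2998,1.6349)
cmd 2: set φ=130.10° → (κ,φ,ℓ)=(0.5642,130.10°,3.4870) → tip=(-1.5826,1.8794,1.6349)
cmd 3: set ℓ=2.4988 → (κ,φ,ℓ)=(0.5642,130.10°,2.4988) → tip=(-0.9587,1.1385,1.7495)

-0.959 1.138 1.750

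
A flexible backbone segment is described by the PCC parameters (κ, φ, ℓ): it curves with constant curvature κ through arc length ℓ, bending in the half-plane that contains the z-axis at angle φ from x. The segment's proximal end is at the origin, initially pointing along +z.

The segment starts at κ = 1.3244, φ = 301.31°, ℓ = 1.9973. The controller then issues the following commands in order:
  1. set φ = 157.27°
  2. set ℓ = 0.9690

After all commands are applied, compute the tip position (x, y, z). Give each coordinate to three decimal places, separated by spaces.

-0.499 0.209 0.724

initial: κ=1.3244, φ=301.31°, ℓ=1.9973
cmd 1: set φ=157.27° → (κ,φ,ℓ)=(1.3244,157.27°,1.9973) → tip=(-1.3088,0.5483,0.3596)
cmd 2: set ℓ=0.9690 → (κ,φ,ℓ)=(1.3244,157.27°,0.9690) → tip=(-0.4990,0.2090,0.7241)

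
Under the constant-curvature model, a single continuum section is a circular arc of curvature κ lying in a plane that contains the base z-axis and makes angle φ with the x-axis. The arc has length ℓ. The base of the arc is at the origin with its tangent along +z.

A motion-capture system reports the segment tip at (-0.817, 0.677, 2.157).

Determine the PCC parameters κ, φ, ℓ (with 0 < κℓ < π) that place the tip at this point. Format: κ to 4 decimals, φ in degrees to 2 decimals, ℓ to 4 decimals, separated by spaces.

0.3672 140.35 2.4897

ρ = √(x²+y²) = √(-0.817² + 0.677²) = 1.06105
φ = atan2(y, x) mod 360° = atan2(0.677, -0.817) = 140.3534°
|p|² = ρ² + z² = 1.06105² + 2.157² = 5.77847
κ = 2ρ / |p|² = 2×1.06105 / 5.77847 = 0.36724
θ = 2·atan2(ρ, z) = 2·atan2(1.06105, 2.157) = 0.91431 rad
ℓ = θ/κ = 0.91431/0.36724 = 2.48966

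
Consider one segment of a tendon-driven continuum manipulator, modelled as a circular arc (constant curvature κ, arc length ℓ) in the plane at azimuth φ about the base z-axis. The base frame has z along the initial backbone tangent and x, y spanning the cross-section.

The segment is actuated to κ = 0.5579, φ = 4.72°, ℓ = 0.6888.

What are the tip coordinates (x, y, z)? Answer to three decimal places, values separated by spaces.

0.130 0.011 0.672

θ = κ·ℓ = 0.5579 × 0.6888 = 0.38428 rad
ρ = (1 − cos θ)/κ = (1 − 0.92707)/0.5579 = 0.13073
z = sin θ / κ = 0.37489/0.5579 = 0.67197
x = ρ cos φ = 0.13073 × cos(4.72°) = 0.13028
y = ρ sin φ = 0.13073 × sin(4.72°) = 0.01076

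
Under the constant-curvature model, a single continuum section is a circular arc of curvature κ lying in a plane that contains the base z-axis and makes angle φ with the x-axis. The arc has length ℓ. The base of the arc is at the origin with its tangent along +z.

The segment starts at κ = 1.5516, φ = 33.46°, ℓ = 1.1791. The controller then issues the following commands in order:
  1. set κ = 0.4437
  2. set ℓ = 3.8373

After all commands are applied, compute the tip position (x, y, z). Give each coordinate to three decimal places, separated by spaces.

2.127 1.406 2.234

initial: κ=1.5516, φ=33.46°, ℓ=1.1791
cmd 1: set κ=0.4437 → (κ,φ,ℓ)=(0.4437,33.46°,1.1791) → tip=(0.2515,0.1662,1.1260)
cmd 2: set ℓ=3.8373 → (κ,φ,ℓ)=(0.4437,33.46°,3.8373) → tip=(2.1274,1.4060,2.2342)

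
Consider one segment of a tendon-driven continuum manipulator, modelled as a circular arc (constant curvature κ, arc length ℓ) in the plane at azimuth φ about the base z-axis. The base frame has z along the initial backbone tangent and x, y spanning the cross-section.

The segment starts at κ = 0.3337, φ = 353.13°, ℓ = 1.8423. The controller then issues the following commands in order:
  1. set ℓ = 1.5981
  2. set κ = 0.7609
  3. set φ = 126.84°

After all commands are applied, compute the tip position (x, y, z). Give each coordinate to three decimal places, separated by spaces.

initial: κ=0.3337, φ=353.13°, ℓ=1.8423
cmd 1: set ℓ=1.5981 → (κ,φ,ℓ)=(0.3337,353.13°,1.5981) → tip=(0.4131,-0.0498,1.5234)
cmd 2: set κ=0.7609 → (κ,φ,ℓ)=(0.7609,353.13°,1.5981) → tip=(0.8515,-0.1026,1.2324)
cmd 3: set φ=126.84° → (κ,φ,ℓ)=(0.7609,126.84°,1.5981) → tip=(-0.5142,0.6864,1.2324)

-0.514 0.686 1.232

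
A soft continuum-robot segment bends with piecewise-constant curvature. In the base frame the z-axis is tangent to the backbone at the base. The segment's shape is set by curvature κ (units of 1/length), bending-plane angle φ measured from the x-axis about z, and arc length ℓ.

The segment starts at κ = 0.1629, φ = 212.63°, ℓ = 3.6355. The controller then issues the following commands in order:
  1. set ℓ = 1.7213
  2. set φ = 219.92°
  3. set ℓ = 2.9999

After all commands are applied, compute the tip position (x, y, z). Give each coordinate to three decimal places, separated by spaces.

initial: κ=0.1629, φ=212.63°, ℓ=3.6355
cmd 1: set ℓ=1.7213 → (κ,φ,ℓ)=(0.1629,212.63°,1.7213) → tip=(-0.2019,-0.1293,1.6988)
cmd 2: set φ=219.92° → (κ,φ,ℓ)=(0.1629,219.92°,1.7213) → tip=(-0.1839,-0.1539,1.6988)
cmd 3: set ℓ=2.9999 → (κ,φ,ℓ)=(0.1629,219.92°,2.9999) → tip=(-0.5511,-0.4611,2.8819)

-0.551 -0.461 2.882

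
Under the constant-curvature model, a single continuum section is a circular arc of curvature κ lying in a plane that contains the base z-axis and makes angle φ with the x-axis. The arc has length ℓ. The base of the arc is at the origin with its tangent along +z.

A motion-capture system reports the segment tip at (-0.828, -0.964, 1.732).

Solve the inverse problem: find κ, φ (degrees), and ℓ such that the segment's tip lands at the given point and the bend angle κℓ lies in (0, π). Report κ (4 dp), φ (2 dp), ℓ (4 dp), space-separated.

ρ = √(x²+y²) = √(-0.828² + -0.964²) = 1.27078
φ = atan2(y, x) mod 360° = atan2(-0.964, -0.828) = 229.3400°
|p|² = ρ² + z² = 1.27078² + 1.732² = 4.61470
κ = 2ρ / |p|² = 2×1.27078 / 4.61470 = 0.55075
θ = 2·atan2(ρ, z) = 2·atan2(1.27078, 1.732) = 1.26598 rad
ℓ = θ/κ = 1.26598/0.55075 = 2.29864

0.5508 229.34 2.2986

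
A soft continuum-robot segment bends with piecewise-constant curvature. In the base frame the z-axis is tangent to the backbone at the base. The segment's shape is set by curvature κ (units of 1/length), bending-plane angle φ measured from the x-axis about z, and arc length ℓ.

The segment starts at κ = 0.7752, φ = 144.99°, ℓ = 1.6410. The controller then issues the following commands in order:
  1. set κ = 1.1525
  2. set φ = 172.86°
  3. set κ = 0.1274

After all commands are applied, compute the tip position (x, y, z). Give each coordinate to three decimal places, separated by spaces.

-0.170 0.021 1.629

initial: κ=0.7752, φ=144.99°, ℓ=1.6410
cmd 1: set κ=1.1525 → (κ,φ,ℓ)=(1.1525,144.99°,1.6410) → tip=(-0.9345,0.6546,0.8235)
cmd 2: set φ=172.86° → (κ,φ,ℓ)=(1.1525,172.86°,1.6410) → tip=(-1.1321,0.1418,0.8235)
cmd 3: set κ=0.1274 → (κ,φ,ℓ)=(0.1274,172.86°,1.6410) → tip=(-0.1696,0.0212,1.6291)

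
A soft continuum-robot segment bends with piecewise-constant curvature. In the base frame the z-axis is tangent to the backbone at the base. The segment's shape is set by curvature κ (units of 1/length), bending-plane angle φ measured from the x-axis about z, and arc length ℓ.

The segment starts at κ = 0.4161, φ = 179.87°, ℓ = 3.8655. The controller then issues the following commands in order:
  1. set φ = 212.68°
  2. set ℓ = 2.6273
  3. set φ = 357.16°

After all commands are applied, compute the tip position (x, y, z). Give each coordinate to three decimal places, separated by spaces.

1.297 -0.064 2.134

initial: κ=0.4161, φ=179.87°, ℓ=3.8655
cmd 1: set φ=212.68° → (κ,φ,ℓ)=(0.4161,212.68°,3.8655) → tip=(-2.0989,-1.3465,2.4016)
cmd 2: set ℓ=2.6273 → (κ,φ,ℓ)=(0.4161,212.68°,2.6273) → tip=(-1.0931,-0.7012,2.1344)
cmd 3: set φ=357.16° → (κ,φ,ℓ)=(0.4161,357.16°,2.6273) → tip=(1.2971,-0.0643,2.1344)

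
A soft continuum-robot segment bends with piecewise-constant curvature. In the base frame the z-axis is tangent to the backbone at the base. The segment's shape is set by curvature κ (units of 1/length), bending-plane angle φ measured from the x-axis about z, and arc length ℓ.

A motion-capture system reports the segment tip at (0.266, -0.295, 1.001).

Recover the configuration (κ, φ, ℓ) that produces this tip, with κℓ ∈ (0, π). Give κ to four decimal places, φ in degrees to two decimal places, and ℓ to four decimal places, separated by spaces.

ρ = √(x²+y²) = √(0.266² + -0.295²) = 0.39722
φ = atan2(y, x) mod 360° = atan2(-0.295, 0.266) = 312.0408°
|p|² = ρ² + z² = 0.39722² + 1.001² = 1.15978
κ = 2ρ / |p|² = 2×0.39722 / 1.15978 = 0.68498
θ = 2·atan2(ρ, z) = 2·atan2(0.39722, 1.001) = 0.75552 rad
ℓ = θ/κ = 0.75552/0.68498 = 1.10298

0.6850 312.04 1.1030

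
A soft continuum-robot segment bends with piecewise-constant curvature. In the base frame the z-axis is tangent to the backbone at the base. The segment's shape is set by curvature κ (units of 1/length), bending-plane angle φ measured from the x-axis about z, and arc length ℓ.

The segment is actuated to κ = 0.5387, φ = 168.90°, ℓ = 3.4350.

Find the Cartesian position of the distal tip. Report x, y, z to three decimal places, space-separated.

-2.324 0.456 1.784

θ = κ·ℓ = 0.5387 × 3.4350 = 1.85043 rad
ρ = (1 − cos θ)/κ = (1 − -0.27601)/0.5387 = 2.36868
z = sin θ / κ = 0.96116/0.5387 = 1.78421
x = ρ cos φ = 2.36868 × cos(168.90°) = -2.32437
y = ρ sin φ = 2.36868 × sin(168.90°) = 0.45602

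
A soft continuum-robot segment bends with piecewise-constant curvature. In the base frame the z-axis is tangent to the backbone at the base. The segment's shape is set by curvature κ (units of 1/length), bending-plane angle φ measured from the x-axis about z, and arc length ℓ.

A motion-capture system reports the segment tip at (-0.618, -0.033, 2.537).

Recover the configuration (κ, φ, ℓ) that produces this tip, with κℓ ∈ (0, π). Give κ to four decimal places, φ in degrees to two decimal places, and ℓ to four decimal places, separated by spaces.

ρ = √(x²+y²) = √(-0.618² + -0.033²) = 0.61888
φ = atan2(y, x) mod 360° = atan2(-0.033, -0.618) = 183.0566°
|p|² = ρ² + z² = 0.61888² + 2.537² = 6.81938
κ = 2ρ / |p|² = 2×0.61888 / 6.81938 = 0.18151
θ = 2·atan2(ρ, z) = 2·atan2(0.61888, 2.537) = 0.47854 rad
ℓ = θ/κ = 0.47854/0.18151 = 2.63648

0.1815 183.06 2.6365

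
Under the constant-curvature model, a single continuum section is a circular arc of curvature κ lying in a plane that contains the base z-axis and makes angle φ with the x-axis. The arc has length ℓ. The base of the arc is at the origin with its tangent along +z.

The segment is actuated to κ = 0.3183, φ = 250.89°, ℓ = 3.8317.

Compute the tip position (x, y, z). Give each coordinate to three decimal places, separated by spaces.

θ = κ·ℓ = 0.3183 × 3.8317 = 1.21963 rad
ρ = (1 − cos θ)/κ = (1 − 0.34399)/0.3183 = 2.06097
z = sin θ / κ = 0.93897/0.3183 = 2.94996
x = ρ cos φ = 2.06097 × cos(250.89°) = -0.67473
y = ρ sin φ = 2.06097 × sin(250.89°) = -1.94739

-0.675 -1.947 2.950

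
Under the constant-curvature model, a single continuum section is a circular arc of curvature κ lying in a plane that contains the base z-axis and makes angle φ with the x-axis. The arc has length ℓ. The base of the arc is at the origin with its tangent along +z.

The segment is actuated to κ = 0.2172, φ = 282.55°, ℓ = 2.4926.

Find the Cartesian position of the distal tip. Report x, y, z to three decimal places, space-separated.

θ = κ·ℓ = 0.2172 × 2.4926 = 0.54139 rad
ρ = (1 − cos θ)/κ = (1 − 0.85699)/0.2172 = 0.65842
z = sin θ / κ = 0.51533/0.2172 = 2.37261
x = ρ cos φ = 0.65842 × cos(282.55°) = 0.14307
y = ρ sin φ = 0.65842 × sin(282.55°) = -0.64269

0.143 -0.643 2.373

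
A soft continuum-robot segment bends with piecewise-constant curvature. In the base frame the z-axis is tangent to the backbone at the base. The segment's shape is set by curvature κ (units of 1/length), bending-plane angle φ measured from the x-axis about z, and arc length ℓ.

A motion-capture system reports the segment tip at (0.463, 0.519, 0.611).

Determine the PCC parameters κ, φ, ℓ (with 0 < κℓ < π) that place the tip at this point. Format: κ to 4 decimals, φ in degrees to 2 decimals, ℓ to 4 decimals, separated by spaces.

ρ = √(x²+y²) = √(0.463² + 0.519²) = 0.69551
φ = atan2(y, x) mod 360° = atan2(0.519, 0.463) = 48.2638°
|p|² = ρ² + z² = 0.69551² + 0.611² = 0.85705
κ = 2ρ / |p|² = 2×0.69551 / 0.85705 = 1.62302
θ = 2·atan2(ρ, z) = 2·atan2(0.69551, 0.611) = 1.69998 rad
ℓ = θ/κ = 1.69998/1.62302 = 1.04742

1.6230 48.26 1.0474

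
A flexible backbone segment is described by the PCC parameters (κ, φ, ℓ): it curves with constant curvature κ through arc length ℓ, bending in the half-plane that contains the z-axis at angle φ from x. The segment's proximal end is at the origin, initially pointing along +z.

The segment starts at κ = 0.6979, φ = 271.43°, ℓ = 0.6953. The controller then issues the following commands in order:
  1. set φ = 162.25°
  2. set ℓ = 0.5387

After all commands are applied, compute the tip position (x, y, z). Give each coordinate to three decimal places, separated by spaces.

initial: κ=0.6979, φ=271.43°, ℓ=0.6953
cmd 1: set φ=162.25° → (κ,φ,ℓ)=(0.6979,162.25°,0.6953) → tip=(-0.1575,0.0504,0.6683)
cmd 2: set ℓ=0.5387 → (κ,φ,ℓ)=(0.6979,162.25°,0.5387) → tip=(-0.0953,0.0305,0.5261)

-0.095 0.031 0.526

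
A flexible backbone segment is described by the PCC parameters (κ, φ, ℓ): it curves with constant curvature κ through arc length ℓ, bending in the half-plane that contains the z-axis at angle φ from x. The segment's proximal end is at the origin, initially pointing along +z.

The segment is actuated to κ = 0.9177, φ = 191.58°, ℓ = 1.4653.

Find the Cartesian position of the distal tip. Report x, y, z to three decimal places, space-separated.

θ = κ·ℓ = 0.9177 × 1.4653 = 1.34471 rad
ρ = (1 − cos θ)/κ = (1 − 0.22417)/0.9177 = 0.84541
z = sin θ / κ = 0.97455/0.9177 = 1.06195
x = ρ cos φ = 0.84541 × cos(191.58°) = -0.82820
y = ρ sin φ = 0.84541 × sin(191.58°) = -0.16970

-0.828 -0.170 1.062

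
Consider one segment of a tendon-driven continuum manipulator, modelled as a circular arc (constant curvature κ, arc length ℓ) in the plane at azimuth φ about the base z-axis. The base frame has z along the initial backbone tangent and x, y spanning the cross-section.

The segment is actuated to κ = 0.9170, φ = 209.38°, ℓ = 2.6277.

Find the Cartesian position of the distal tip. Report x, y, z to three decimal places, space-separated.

θ = κ·ℓ = 0.9170 × 2.6277 = 2.40960 rad
ρ = (1 − cos θ)/κ = (1 − -0.74384)/0.9170 = 1.90168
z = sin θ / κ = 0.66835/0.9170 = 0.72885
x = ρ cos φ = 1.90168 × cos(209.38°) = -1.65710
y = ρ sin φ = 1.90168 × sin(209.38°) = -0.93297

-1.657 -0.933 0.729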